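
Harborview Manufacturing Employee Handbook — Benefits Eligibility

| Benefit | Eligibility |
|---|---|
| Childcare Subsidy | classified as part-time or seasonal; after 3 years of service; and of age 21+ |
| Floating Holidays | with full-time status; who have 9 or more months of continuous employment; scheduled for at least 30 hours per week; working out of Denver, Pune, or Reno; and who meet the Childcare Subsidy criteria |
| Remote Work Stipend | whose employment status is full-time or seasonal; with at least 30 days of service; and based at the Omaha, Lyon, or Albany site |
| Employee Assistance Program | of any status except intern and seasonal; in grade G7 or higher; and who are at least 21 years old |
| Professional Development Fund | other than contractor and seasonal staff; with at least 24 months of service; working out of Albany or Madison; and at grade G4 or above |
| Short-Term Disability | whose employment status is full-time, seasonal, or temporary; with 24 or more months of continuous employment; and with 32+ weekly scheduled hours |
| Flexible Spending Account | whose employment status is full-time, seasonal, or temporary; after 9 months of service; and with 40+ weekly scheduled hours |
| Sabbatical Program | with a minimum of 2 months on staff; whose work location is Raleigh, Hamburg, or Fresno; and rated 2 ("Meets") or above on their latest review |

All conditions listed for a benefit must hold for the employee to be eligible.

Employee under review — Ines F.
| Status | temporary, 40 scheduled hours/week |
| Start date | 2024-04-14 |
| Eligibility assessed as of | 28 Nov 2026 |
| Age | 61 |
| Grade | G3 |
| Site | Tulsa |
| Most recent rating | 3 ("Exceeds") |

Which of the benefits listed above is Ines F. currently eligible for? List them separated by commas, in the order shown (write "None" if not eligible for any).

Short-Term Disability, Flexible Spending Account

Service from 2024-04-14 to 28 Nov 2026: 958 days.
Childcare Subsidy — status temporary ✗ (requires part-time or seasonal) → not eligible.
Floating Holidays — status temporary ✗ (requires full-time) → not eligible.
Remote Work Stipend — status temporary ✗ (requires full-time or seasonal) → not eligible.
Employee Assistance Program — status temporary ✓ (not excluded); grade G3 < G7 ✗ → not eligible.
Professional Development Fund — status temporary ✓ (not excluded); service 958 days ≥ 24 months (≈720 days) ✓; site Tulsa ✗ (not Albany or Madison) → not eligible.
Short-Term Disability — status temporary ✓; service 958 days ≥ 24 months (≈720 days) ✓; 40 hrs/wk ≥ 32 ✓ → eligible.
Flexible Spending Account — status temporary ✓; service 958 days ≥ 9 months (≈270 days) ✓; 40 hrs/wk ≥ 40 ✓ → eligible.
Sabbatical Program — service 958 days ≥ 2 months (≈60 days) ✓; site Tulsa ✗ (not Raleigh, Hamburg, or Fresno) → not eligible.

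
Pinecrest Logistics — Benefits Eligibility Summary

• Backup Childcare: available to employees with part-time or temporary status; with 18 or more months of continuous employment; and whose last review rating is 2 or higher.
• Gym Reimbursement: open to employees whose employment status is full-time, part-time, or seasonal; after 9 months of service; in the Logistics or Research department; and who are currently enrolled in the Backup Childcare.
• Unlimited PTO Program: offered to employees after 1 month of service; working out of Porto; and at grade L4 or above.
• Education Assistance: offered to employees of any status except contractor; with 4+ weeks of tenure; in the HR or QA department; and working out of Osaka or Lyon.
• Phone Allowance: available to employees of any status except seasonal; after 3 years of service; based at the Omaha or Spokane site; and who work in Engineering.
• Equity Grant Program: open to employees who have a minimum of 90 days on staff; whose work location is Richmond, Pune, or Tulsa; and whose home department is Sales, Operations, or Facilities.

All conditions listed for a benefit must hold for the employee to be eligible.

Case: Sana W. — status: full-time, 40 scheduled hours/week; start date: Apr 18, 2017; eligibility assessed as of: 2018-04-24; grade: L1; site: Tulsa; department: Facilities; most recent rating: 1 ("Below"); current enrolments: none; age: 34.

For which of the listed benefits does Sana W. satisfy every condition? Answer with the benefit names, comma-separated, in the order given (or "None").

Equity Grant Program

Service from Apr 18, 2017 to 2018-04-24: 371 days.
Backup Childcare — status full-time ✗ (requires part-time or temporary) → not eligible.
Gym Reimbursement — status full-time ✓; service 371 days ≥ 9 months (≈270 days) ✓; dept Facilities ✗ → not eligible.
Unlimited PTO Program — service 371 days ≥ 1 month (≈30 days) ✓; site Tulsa ✗ (not Porto) → not eligible.
Education Assistance — status full-time ✓ (not excluded); service 371 days ≥ 4 weeks (≈28 days) ✓; dept Facilities ✗ → not eligible.
Phone Allowance — status full-time ✓ (not excluded); service 371 days < 3 years (≈1095 days) ✗ → not eligible.
Equity Grant Program — service 371 days ≥ 90 days ✓; site Tulsa ✓; dept Facilities ✓ → eligible.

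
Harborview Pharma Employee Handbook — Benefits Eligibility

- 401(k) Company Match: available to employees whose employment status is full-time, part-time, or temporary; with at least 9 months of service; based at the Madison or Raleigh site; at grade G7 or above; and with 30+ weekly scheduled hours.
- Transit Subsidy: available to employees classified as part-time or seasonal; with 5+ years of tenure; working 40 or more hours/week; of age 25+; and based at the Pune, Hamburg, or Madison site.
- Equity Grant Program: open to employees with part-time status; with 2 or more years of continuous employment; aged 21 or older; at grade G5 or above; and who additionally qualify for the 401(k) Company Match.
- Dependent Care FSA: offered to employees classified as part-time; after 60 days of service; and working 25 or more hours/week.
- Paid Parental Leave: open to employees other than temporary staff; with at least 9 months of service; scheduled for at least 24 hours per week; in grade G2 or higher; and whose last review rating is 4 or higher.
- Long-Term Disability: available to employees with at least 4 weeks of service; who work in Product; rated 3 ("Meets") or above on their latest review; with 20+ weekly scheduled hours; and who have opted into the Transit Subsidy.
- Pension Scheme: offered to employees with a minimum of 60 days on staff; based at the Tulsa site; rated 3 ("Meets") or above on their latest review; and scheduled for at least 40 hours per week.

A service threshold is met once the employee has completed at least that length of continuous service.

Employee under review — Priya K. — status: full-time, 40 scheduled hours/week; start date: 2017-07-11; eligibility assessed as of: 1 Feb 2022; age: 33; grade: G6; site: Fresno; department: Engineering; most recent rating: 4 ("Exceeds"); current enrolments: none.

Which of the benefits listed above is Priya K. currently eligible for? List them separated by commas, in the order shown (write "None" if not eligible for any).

Paid Parental Leave

Service from 2017-07-11 to 1 Feb 2022: 1666 days.
401(k) Company Match — status full-time ✓; service 1666 days ≥ 9 months (≈270 days) ✓; site Fresno ✗ (not Madison or Raleigh) → not eligible.
Transit Subsidy — status full-time ✗ (requires part-time or seasonal) → not eligible.
Equity Grant Program — status full-time ✗ (requires part-time) → not eligible.
Dependent Care FSA — status full-time ✗ (requires part-time) → not eligible.
Paid Parental Leave — status full-time ✓ (not excluded); service 1666 days ≥ 9 months (≈270 days) ✓; 40 hrs/wk ≥ 24 ✓; grade G6 ≥ G2 ✓; rating 4 ≥ 4 ✓ → eligible.
Long-Term Disability — service 1666 days ≥ 4 weeks (≈28 days) ✓; dept Engineering ✗ → not eligible.
Pension Scheme — service 1666 days ≥ 60 days ✓; site Fresno ✗ (not Tulsa) → not eligible.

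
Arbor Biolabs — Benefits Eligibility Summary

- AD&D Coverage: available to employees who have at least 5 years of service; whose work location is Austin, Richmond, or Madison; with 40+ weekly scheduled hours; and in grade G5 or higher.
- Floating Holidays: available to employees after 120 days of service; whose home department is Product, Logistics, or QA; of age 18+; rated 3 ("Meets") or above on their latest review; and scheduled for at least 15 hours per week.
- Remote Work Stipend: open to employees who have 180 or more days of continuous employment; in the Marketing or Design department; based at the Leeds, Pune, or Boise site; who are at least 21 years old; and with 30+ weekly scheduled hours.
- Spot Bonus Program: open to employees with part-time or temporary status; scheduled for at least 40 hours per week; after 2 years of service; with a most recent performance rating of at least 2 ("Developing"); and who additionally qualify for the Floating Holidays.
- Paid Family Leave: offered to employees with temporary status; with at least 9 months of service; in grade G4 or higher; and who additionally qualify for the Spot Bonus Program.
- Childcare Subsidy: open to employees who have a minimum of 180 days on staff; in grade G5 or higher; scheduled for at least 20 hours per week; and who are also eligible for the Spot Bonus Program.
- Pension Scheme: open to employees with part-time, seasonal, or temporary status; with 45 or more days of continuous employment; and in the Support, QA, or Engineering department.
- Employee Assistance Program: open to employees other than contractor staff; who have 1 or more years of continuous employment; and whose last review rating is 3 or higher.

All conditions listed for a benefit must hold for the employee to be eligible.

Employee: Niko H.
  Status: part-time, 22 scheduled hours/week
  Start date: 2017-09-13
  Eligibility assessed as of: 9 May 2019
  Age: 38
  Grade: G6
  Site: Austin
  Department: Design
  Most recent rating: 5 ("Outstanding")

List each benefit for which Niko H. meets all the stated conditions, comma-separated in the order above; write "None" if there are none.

Service from 2017-09-13 to 9 May 2019: 603 days.
AD&D Coverage — service 603 days < 5 years (≈1825 days) ✗ → not eligible.
Floating Holidays — service 603 days ≥ 120 days ✓; dept Design ✗ → not eligible.
Remote Work Stipend — service 603 days ≥ 180 days ✓; dept Design ✓; site Austin ✗ (not Leeds, Pune, or Boise) → not eligible.
Spot Bonus Program — status part-time ✓; 22 hrs/wk < 40 ✗ → not eligible.
Paid Family Leave — status part-time ✗ (requires temporary) → not eligible.
Childcare Subsidy — service 603 days ≥ 180 days ✓; grade G6 ≥ G5 ✓; 22 hrs/wk ≥ 20 ✓; not eligible for Spot Bonus Program ✗ → not eligible.
Pension Scheme — status part-time ✓; service 603 days ≥ 45 days ✓; dept Design ✗ → not eligible.
Employee Assistance Program — status part-time ✓ (not excluded); service 603 days ≥ 1 year (≈365 days) ✓; rating 5 ≥ 3 ✓ → eligible.

Employee Assistance Program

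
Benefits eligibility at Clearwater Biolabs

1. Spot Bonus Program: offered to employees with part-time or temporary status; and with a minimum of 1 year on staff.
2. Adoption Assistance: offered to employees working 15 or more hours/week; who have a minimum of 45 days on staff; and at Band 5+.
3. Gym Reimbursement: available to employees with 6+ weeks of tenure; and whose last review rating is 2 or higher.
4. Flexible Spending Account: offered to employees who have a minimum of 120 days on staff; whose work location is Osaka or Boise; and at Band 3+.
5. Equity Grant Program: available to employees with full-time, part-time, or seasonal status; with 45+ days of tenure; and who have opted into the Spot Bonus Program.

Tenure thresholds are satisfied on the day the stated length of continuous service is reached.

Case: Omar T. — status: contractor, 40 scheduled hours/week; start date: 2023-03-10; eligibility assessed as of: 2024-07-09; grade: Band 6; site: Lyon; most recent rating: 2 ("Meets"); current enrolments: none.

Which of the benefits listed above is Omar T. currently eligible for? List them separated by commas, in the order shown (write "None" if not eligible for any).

Adoption Assistance, Gym Reimbursement

Service from 2023-03-10 to 2024-07-09: 487 days.
Spot Bonus Program — status contractor ✗ (requires part-time or temporary) → not eligible.
Adoption Assistance — 40 hrs/wk ≥ 15 ✓; service 487 days ≥ 45 days ✓; grade Band 6 ≥ Band 5 ✓ → eligible.
Gym Reimbursement — service 487 days ≥ 6 weeks (≈42 days) ✓; rating 2 ≥ 2 ✓ → eligible.
Flexible Spending Account — service 487 days ≥ 120 days ✓; site Lyon ✗ (not Osaka or Boise) → not eligible.
Equity Grant Program — status contractor ✗ (requires full-time, part-time, or seasonal) → not eligible.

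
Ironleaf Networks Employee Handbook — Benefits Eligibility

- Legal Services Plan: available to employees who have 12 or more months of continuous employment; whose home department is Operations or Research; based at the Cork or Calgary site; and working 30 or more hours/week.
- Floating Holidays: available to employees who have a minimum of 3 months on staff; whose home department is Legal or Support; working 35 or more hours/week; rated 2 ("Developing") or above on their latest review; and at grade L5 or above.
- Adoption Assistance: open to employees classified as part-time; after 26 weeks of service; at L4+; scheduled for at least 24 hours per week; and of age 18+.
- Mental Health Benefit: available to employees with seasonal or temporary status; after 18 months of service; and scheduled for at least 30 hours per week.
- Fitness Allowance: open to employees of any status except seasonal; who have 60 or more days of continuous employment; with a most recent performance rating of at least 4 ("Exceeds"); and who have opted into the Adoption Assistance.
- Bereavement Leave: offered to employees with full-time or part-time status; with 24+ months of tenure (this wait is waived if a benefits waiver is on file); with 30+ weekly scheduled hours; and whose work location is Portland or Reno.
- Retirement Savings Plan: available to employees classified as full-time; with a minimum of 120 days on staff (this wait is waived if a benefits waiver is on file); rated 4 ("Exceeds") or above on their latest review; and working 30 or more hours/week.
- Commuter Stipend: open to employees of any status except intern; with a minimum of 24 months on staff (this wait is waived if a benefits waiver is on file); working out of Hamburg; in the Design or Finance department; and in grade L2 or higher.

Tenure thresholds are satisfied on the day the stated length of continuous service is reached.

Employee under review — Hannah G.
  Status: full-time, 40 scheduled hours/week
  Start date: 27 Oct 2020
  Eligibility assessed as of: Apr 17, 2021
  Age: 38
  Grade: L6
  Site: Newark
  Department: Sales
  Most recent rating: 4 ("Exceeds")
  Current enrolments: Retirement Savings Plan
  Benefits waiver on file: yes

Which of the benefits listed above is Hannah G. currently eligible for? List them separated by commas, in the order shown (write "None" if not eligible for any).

Service from 27 Oct 2020 to Apr 17, 2021: 172 days.
Legal Services Plan — service 172 days < 12 months (≈360 days) ✗ → not eligible.
Floating Holidays — service 172 days ≥ 3 months (≈90 days) ✓; dept Sales ✗ → not eligible.
Adoption Assistance — status full-time ✗ (requires part-time) → not eligible.
Mental Health Benefit — status full-time ✗ (requires seasonal or temporary) → not eligible.
Fitness Allowance — status full-time ✓ (not excluded); service 172 days ≥ 60 days ✓; rating 4 ≥ 4 ✓; not enrolled in Adoption Assistance ✗ → not eligible.
Bereavement Leave — status full-time ✓; benefits waiver on file ✓; 40 hrs/wk ≥ 30 ✓; site Newark ✗ (not Portland or Reno) → not eligible.
Retirement Savings Plan — status full-time ✓; benefits waiver on file ✓; rating 4 ≥ 4 ✓; 40 hrs/wk ≥ 30 ✓ → eligible.
Commuter Stipend — status full-time ✓ (not excluded); benefits waiver on file ✓; site Newark ✗ (not Hamburg) → not eligible.

Retirement Savings Plan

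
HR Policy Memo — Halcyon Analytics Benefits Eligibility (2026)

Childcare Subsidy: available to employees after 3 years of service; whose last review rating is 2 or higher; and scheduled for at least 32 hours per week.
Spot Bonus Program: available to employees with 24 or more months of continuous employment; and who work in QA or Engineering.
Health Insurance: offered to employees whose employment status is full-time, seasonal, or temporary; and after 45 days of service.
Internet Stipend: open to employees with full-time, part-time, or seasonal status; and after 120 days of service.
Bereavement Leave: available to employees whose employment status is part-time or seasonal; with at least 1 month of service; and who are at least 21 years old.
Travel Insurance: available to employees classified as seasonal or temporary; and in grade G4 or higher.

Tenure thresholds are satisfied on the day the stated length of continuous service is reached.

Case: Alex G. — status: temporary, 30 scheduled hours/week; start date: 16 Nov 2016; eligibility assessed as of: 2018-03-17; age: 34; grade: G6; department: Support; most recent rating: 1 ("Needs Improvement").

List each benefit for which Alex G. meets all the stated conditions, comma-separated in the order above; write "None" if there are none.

Health Insurance, Travel Insurance

Service from 16 Nov 2016 to 2018-03-17: 486 days.
Childcare Subsidy — service 486 days < 3 years (≈1095 days) ✗ → not eligible.
Spot Bonus Program — service 486 days < 24 months (≈720 days) ✗ → not eligible.
Health Insurance — status temporary ✓; service 486 days ≥ 45 days ✓ → eligible.
Internet Stipend — status temporary ✗ (requires full-time, part-time, or seasonal) → not eligible.
Bereavement Leave — status temporary ✗ (requires part-time or seasonal) → not eligible.
Travel Insurance — status temporary ✓; grade G6 ≥ G4 ✓ → eligible.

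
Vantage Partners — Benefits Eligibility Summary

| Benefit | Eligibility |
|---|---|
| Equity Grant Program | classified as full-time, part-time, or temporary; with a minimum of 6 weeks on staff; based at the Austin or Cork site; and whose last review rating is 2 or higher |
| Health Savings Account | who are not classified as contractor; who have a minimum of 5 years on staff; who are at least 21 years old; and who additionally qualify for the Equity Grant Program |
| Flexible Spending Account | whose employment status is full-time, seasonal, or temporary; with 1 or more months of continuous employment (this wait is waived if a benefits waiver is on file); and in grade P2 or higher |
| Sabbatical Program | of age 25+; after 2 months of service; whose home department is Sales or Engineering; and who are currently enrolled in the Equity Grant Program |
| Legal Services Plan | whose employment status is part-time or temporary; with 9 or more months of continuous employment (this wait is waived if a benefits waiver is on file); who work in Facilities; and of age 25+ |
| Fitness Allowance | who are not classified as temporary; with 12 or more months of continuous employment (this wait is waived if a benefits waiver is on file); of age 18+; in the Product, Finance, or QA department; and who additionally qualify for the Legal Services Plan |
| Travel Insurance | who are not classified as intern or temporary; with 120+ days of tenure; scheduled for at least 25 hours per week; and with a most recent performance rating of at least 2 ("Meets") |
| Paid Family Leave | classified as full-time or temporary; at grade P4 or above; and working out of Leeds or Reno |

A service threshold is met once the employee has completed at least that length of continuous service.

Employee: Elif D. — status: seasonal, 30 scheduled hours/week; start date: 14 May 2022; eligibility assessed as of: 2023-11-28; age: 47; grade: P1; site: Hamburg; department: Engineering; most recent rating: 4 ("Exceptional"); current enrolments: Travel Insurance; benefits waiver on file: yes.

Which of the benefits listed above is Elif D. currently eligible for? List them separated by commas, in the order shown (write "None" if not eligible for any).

Service from 14 May 2022 to 2023-11-28: 563 days.
Equity Grant Program — status seasonal ✗ (requires full-time, part-time, or temporary) → not eligible.
Health Savings Account — status seasonal ✓ (not excluded); service 563 days < 5 years (≈1825 days) ✗ → not eligible.
Flexible Spending Account — status seasonal ✓; benefits waiver on file ✓; grade P1 < P2 ✗ → not eligible.
Sabbatical Program — age 47 ≥ 25 ✓; service 563 days ≥ 2 months (≈60 days) ✓; dept Engineering ✓; not enrolled in Equity Grant Program ✗ → not eligible.
Legal Services Plan — status seasonal ✗ (requires part-time or temporary) → not eligible.
Fitness Allowance — status seasonal ✓ (not excluded); benefits waiver on file ✓; age 47 ≥ 18 ✓; dept Engineering ✗ → not eligible.
Travel Insurance — status seasonal ✓ (not excluded); service 563 days ≥ 120 days ✓; 30 hrs/wk ≥ 25 ✓; rating 4 ≥ 2 ✓ → eligible.
Paid Family Leave — status seasonal ✗ (requires full-time or temporary) → not eligible.

Travel Insurance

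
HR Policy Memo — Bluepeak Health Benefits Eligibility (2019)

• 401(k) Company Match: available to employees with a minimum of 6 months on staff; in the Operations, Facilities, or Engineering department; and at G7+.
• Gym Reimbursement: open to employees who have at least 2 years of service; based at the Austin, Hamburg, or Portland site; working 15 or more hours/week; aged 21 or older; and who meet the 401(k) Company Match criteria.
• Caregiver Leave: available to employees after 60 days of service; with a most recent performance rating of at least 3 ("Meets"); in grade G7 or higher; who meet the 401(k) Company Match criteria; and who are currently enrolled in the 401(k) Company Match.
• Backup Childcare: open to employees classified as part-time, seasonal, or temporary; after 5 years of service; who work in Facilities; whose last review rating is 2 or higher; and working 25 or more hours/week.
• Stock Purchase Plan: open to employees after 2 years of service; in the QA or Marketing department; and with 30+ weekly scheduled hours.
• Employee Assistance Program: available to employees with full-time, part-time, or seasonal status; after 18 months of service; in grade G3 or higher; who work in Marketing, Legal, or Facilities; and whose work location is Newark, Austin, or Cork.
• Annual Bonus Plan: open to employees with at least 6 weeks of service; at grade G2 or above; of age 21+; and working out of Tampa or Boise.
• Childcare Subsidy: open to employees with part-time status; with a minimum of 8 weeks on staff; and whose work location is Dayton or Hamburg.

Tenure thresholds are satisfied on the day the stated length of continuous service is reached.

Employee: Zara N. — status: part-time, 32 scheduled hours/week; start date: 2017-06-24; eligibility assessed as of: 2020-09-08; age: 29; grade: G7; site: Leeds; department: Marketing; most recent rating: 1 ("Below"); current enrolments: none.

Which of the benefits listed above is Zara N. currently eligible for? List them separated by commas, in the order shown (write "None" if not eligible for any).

Stock Purchase Plan

Service from 2017-06-24 to 2020-09-08: 1172 days.
401(k) Company Match — service 1172 days ≥ 6 months (≈180 days) ✓; dept Marketing ✗ → not eligible.
Gym Reimbursement — service 1172 days ≥ 2 years (≈730 days) ✓; site Leeds ✗ (not Austin, Hamburg, or Portland) → not eligible.
Caregiver Leave — service 1172 days ≥ 60 days ✓; rating 1 < 3 ✗ → not eligible.
Backup Childcare — status part-time ✓; service 1172 days < 5 years (≈1825 days) ✗ → not eligible.
Stock Purchase Plan — service 1172 days ≥ 2 years (≈730 days) ✓; dept Marketing ✓; 32 hrs/wk ≥ 30 ✓ → eligible.
Employee Assistance Program — status part-time ✓; service 1172 days ≥ 18 months (≈540 days) ✓; grade G7 ≥ G3 ✓; dept Marketing ✓; site Leeds ✗ (not Newark, Austin, or Cork) → not eligible.
Annual Bonus Plan — service 1172 days ≥ 6 weeks (≈42 days) ✓; grade G7 ≥ G2 ✓; age 29 ≥ 21 ✓; site Leeds ✗ (not Tampa or Boise) → not eligible.
Childcare Subsidy — status part-time ✓; service 1172 days ≥ 8 weeks (≈56 days) ✓; site Leeds ✗ (not Dayton or Hamburg) → not eligible.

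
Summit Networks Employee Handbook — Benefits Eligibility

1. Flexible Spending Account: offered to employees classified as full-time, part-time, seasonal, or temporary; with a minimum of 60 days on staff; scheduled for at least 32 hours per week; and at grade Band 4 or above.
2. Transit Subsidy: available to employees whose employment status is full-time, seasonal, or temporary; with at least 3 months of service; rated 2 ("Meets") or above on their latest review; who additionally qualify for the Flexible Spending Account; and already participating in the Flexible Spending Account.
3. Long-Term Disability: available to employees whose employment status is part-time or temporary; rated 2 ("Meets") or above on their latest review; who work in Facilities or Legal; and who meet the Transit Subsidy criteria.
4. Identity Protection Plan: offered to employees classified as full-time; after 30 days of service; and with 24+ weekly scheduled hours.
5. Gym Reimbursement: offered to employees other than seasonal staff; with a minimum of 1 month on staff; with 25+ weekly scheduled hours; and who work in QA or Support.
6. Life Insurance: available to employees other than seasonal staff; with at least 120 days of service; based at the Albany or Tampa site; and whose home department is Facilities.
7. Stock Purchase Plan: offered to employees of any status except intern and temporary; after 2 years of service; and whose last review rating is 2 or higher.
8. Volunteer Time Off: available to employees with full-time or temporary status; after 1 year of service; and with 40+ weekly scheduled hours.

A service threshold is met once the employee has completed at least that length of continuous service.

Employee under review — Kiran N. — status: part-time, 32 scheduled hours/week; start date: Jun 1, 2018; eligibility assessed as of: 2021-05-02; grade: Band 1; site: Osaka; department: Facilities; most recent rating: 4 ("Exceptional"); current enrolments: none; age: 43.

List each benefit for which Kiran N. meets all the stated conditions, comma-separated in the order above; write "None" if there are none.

Service from Jun 1, 2018 to 2021-05-02: 1066 days.
Flexible Spending Account — status part-time ✓; service 1066 days ≥ 60 days ✓; 32 hrs/wk ≥ 32 ✓; grade Band 1 < Band 4 ✗ → not eligible.
Transit Subsidy — status part-time ✗ (requires full-time, seasonal, or temporary) → not eligible.
Long-Term Disability — status part-time ✓; rating 4 ≥ 2 ✓; dept Facilities ✓; not eligible for Transit Subsidy ✗ → not eligible.
Identity Protection Plan — status part-time ✗ (requires full-time) → not eligible.
Gym Reimbursement — status part-time ✓ (not excluded); service 1066 days ≥ 1 month (≈30 days) ✓; 32 hrs/wk ≥ 25 ✓; dept Facilities ✗ → not eligible.
Life Insurance — status part-time ✓ (not excluded); service 1066 days ≥ 120 days ✓; site Osaka ✗ (not Albany or Tampa) → not eligible.
Stock Purchase Plan — status part-time ✓ (not excluded); service 1066 days ≥ 2 years (≈730 days) ✓; rating 4 ≥ 2 ✓ → eligible.
Volunteer Time Off — status part-time ✗ (requires full-time or temporary) → not eligible.

Stock Purchase Plan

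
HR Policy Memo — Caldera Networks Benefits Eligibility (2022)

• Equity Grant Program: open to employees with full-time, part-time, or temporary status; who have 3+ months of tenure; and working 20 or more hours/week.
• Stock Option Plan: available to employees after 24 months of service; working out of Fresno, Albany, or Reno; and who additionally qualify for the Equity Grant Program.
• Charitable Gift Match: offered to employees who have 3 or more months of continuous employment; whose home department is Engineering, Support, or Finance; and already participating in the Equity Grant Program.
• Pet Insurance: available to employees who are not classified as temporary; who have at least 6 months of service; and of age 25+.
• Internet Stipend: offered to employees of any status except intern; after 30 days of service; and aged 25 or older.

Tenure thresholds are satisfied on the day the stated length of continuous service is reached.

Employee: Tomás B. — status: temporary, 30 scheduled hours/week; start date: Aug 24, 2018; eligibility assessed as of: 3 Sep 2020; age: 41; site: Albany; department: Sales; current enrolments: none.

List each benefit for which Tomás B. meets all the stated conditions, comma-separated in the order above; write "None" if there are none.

Service from Aug 24, 2018 to 3 Sep 2020: 741 days.
Equity Grant Program — status temporary ✓; service 741 days ≥ 3 months (≈90 days) ✓; 30 hrs/wk ≥ 20 ✓ → eligible.
Stock Option Plan — service 741 days ≥ 24 months (≈720 days) ✓; site Albany ✓; eligible for Equity Grant Program ✓ → eligible.
Charitable Gift Match — service 741 days ≥ 3 months (≈90 days) ✓; dept Sales ✗ → not eligible.
Pet Insurance — status temporary ✗ (excluded) → not eligible.
Internet Stipend — status temporary ✓ (not excluded); service 741 days ≥ 30 days ✓; age 41 ≥ 25 ✓ → eligible.

Equity Grant Program, Stock Option Plan, Internet Stipend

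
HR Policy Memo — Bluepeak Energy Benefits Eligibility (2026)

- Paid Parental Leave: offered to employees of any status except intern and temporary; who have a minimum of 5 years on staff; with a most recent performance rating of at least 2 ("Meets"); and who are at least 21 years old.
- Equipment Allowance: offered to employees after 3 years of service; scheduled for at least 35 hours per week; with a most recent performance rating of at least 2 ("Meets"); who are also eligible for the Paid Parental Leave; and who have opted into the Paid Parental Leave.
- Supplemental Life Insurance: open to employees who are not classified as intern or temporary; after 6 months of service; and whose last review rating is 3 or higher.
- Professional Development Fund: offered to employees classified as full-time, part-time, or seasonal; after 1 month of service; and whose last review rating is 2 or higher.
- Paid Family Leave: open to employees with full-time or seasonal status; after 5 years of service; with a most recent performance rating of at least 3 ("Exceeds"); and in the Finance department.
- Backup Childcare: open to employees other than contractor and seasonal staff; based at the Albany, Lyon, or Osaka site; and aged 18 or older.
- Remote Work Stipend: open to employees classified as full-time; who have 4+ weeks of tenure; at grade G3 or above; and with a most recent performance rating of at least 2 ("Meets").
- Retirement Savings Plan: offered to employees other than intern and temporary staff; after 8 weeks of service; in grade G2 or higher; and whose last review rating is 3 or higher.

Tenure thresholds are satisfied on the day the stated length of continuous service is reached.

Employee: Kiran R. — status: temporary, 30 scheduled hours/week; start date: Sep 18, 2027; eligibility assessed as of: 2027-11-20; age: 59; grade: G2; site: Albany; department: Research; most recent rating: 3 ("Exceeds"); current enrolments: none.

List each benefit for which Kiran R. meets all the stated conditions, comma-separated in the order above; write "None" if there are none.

Backup Childcare

Service from Sep 18, 2027 to 2027-11-20: 63 days.
Paid Parental Leave — status temporary ✗ (excluded) → not eligible.
Equipment Allowance — service 63 days < 3 years (≈1095 days) ✗ → not eligible.
Supplemental Life Insurance — status temporary ✗ (excluded) → not eligible.
Professional Development Fund — status temporary ✗ (requires full-time, part-time, or seasonal) → not eligible.
Paid Family Leave — status temporary ✗ (requires full-time or seasonal) → not eligible.
Backup Childcare — status temporary ✓ (not excluded); site Albany ✓; age 59 ≥ 18 ✓ → eligible.
Remote Work Stipend — status temporary ✗ (requires full-time) → not eligible.
Retirement Savings Plan — status temporary ✗ (excluded) → not eligible.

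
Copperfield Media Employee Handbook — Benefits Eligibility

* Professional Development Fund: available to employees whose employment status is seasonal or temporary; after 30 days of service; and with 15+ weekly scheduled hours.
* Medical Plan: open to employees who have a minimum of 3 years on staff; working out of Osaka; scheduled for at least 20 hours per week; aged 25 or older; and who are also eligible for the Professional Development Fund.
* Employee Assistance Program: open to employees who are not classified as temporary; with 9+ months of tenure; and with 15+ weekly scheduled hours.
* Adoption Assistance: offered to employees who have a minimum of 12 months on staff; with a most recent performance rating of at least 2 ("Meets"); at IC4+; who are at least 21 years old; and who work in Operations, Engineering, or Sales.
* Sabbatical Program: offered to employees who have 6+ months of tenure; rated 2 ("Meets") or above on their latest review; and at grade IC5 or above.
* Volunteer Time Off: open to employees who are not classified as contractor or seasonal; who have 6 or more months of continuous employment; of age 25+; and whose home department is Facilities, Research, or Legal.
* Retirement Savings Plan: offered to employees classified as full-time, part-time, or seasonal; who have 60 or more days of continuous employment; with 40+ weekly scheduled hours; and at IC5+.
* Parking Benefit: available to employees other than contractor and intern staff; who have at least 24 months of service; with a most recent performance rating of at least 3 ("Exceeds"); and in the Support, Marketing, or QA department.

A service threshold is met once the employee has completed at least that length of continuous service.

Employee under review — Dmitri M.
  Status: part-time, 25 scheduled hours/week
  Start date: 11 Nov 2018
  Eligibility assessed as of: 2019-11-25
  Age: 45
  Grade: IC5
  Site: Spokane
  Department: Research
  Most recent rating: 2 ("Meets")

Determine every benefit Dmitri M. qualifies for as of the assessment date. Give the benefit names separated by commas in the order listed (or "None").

Employee Assistance Program, Sabbatical Program, Volunteer Time Off

Service from 11 Nov 2018 to 2019-11-25: 379 days.
Professional Development Fund — status part-time ✗ (requires seasonal or temporary) → not eligible.
Medical Plan — service 379 days < 3 years (≈1095 days) ✗ → not eligible.
Employee Assistance Program — status part-time ✓ (not excluded); service 379 days ≥ 9 months (≈270 days) ✓; 25 hrs/wk ≥ 15 ✓ → eligible.
Adoption Assistance — service 379 days ≥ 12 months (≈360 days) ✓; rating 2 ≥ 2 ✓; grade IC5 ≥ IC4 ✓; age 45 ≥ 21 ✓; dept Research ✗ → not eligible.
Sabbatical Program — service 379 days ≥ 6 months (≈180 days) ✓; rating 2 ≥ 2 ✓; grade IC5 ≥ IC5 ✓ → eligible.
Volunteer Time Off — status part-time ✓ (not excluded); service 379 days ≥ 6 months (≈180 days) ✓; age 45 ≥ 25 ✓; dept Research ✓ → eligible.
Retirement Savings Plan — status part-time ✓; service 379 days ≥ 60 days ✓; 25 hrs/wk < 40 ✗ → not eligible.
Parking Benefit — status part-time ✓ (not excluded); service 379 days < 24 months (≈720 days) ✗ → not eligible.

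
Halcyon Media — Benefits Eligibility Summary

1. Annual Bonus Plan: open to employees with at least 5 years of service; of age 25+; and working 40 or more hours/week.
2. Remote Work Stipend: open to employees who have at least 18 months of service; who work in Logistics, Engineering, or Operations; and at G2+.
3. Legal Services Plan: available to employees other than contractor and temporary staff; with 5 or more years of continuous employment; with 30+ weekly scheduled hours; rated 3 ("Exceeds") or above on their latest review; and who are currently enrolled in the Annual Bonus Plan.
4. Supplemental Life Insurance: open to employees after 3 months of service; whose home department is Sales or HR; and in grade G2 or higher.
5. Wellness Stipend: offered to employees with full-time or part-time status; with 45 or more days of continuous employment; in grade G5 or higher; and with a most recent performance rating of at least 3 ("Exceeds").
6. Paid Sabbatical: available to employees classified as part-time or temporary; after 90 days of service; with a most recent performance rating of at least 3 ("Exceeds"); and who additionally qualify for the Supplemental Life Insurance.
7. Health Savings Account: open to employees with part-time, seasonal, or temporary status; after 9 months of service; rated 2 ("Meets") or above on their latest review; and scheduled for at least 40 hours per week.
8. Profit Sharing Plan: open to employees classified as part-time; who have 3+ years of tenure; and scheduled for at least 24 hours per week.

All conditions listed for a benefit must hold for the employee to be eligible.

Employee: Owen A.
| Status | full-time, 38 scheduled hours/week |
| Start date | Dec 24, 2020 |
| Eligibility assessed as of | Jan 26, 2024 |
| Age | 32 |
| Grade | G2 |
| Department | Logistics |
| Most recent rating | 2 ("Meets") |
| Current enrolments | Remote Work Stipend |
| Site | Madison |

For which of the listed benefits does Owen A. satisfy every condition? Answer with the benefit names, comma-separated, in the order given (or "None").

Service from Dec 24, 2020 to Jan 26, 2024: 1128 days.
Annual Bonus Plan — service 1128 days < 5 years (≈1825 days) ✗ → not eligible.
Remote Work Stipend — service 1128 days ≥ 18 months (≈540 days) ✓; dept Logistics ✓; grade G2 ≥ G2 ✓ → eligible.
Legal Services Plan — status full-time ✓ (not excluded); service 1128 days < 5 years (≈1825 days) ✗ → not eligible.
Supplemental Life Insurance — service 1128 days ≥ 3 months (≈90 days) ✓; dept Logistics ✗ → not eligible.
Wellness Stipend — status full-time ✓; service 1128 days ≥ 45 days ✓; grade G2 < G5 ✗ → not eligible.
Paid Sabbatical — status full-time ✗ (requires part-time or temporary) → not eligible.
Health Savings Account — status full-time ✗ (requires part-time, seasonal, or temporary) → not eligible.
Profit Sharing Plan — status full-time ✗ (requires part-time) → not eligible.

Remote Work Stipend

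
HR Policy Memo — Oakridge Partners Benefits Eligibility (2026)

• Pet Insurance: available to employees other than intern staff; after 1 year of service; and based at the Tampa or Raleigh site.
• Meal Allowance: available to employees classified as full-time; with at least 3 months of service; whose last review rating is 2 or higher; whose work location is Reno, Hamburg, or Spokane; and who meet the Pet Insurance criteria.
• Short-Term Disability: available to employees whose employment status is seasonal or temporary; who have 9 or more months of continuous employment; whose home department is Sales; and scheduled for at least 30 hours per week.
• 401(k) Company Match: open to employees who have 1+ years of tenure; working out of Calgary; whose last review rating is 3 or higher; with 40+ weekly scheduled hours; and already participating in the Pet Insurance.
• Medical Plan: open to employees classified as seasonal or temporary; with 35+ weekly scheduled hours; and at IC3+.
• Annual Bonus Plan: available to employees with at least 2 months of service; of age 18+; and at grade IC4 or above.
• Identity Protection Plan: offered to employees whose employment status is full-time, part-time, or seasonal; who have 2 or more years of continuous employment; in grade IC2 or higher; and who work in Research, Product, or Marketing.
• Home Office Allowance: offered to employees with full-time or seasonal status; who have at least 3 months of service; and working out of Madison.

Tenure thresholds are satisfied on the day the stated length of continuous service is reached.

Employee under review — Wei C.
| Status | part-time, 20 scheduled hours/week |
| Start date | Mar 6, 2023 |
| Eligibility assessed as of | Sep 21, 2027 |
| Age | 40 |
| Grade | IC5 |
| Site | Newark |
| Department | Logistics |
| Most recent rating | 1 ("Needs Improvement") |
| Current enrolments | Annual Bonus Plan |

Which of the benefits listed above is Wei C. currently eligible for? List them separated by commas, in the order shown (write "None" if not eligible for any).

Service from Mar 6, 2023 to Sep 21, 2027: 1660 days.
Pet Insurance — status part-time ✓ (not excluded); service 1660 days ≥ 1 year (≈365 days) ✓; site Newark ✗ (not Tampa or Raleigh) → not eligible.
Meal Allowance — status part-time ✗ (requires full-time) → not eligible.
Short-Term Disability — status part-time ✗ (requires seasonal or temporary) → not eligible.
401(k) Company Match — service 1660 days ≥ 1 year (≈365 days) ✓; site Newark ✗ (not Calgary) → not eligible.
Medical Plan — status part-time ✗ (requires seasonal or temporary) → not eligible.
Annual Bonus Plan — service 1660 days ≥ 2 months (≈60 days) ✓; age 40 ≥ 18 ✓; grade IC5 ≥ IC4 ✓ → eligible.
Identity Protection Plan — status part-time ✓; service 1660 days ≥ 2 years (≈730 days) ✓; grade IC5 ≥ IC2 ✓; dept Logistics ✗ → not eligible.
Home Office Allowance — status part-time ✗ (requires full-time or seasonal) → not eligible.

Annual Bonus Plan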